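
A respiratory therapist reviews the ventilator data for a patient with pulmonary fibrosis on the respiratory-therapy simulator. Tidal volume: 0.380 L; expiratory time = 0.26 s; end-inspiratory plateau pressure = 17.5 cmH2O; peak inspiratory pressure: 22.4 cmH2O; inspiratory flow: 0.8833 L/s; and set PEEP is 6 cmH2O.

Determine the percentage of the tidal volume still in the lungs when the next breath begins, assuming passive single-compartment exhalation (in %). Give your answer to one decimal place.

24.2

R = (PIP − Pplat)/V̇ = (22.4 − 17.5) / 0.8833 = 4.9/0.8833 = 5.547 cmH2O·s/L.
C = Vt/(Pplat − PEEP) = 380.0 / (17.5 − 6) = 380.0/11.5 = 33.043 mL/cmH2O.
τ = R × C = 5.547 × 0.03304 L/cmH2O = 0.1833 s.
Fraction remaining at end-expiration = e^(−Te/τ) = e^(−0.26/0.1833) = 0.2421 → 24.21%.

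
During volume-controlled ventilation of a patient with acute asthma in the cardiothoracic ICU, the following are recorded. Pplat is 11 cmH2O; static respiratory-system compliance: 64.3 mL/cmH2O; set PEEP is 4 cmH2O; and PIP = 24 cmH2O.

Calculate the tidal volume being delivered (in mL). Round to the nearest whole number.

Vt = Cstat × (Pplat − PEEP) = 64.3 × (11 − 4) = 64.3 × 7.0 = 450.1 mL.

450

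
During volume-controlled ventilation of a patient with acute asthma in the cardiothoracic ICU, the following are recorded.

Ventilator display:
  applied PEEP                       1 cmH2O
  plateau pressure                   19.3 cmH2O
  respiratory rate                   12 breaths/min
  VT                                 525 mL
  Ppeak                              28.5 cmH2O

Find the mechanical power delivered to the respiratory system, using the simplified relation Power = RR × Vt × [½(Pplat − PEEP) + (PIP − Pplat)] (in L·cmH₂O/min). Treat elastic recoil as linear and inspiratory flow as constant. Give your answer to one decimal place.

Per-breath work = Vt × [½(Pplat−PEEP) + (PIP−Pplat)] = 0.525 × [0.5×18.3 + 9.2] = 0.525 × 18.35 = 9.634 L·cmH2O.
Power = 12 × 9.634 = 115.61 L·cmH2O/min.

115.6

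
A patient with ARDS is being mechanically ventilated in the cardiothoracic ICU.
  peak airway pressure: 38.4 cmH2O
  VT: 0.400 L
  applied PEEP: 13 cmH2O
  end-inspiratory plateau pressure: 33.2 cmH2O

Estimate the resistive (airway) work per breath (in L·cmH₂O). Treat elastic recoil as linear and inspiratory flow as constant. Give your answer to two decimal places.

2.08

With constant inspiratory flow the resistive pressure is constant at PIP − Pplat = 38.4 − 33.2 = 5.2 cmH2O, so resistive work = 5.2 × 0.400 = 2.08 L·cmH2O.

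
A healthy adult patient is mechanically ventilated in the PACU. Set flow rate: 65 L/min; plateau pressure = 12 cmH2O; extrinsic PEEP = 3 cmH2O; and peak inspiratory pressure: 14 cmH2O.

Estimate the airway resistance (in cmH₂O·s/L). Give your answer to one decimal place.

1.8

Flow: 65 L/min ÷ 60 = 1.0833 L/s.
Raw = (PIP − Pplat) / flow = (14 − 12) / 1.0833 = 2.0 / 1.0833 = 1.846 cmH2O·s/L.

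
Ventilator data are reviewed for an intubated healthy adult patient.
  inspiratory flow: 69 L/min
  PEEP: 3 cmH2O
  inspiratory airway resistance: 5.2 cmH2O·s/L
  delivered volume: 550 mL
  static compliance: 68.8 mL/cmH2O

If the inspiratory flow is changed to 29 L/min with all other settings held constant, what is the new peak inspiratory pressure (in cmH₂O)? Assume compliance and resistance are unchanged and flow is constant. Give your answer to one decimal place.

Flow: 69 L/min ÷ 60 = 1.15 L/s.
New flow: 29 L/min ÷ 60 = 0.4833 L/s.
PIP = Vt/C + R·V̇ + PEEP (constant-flow equation of motion).
Only the resistive term changes: ΔPIP = R × ΔV̇ = 5.2 × (0.4833 − 1.15) = 5.2 × -0.6667 = -3.467 cmH2O.
Original PIP = 550/68.8 + 5.2×1.15 + 3 = 16.974 cmH2O; new PIP = 16.974 + (-3.467) = 13.507 cmH2O.

13.5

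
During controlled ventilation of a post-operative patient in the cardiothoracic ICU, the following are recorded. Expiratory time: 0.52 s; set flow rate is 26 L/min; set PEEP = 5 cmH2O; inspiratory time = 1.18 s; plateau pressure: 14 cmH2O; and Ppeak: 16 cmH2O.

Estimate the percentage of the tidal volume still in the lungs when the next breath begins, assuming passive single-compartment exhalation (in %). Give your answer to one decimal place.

Flow: 26 L/min ÷ 60 = 0.4333 L/s.
Vt = flow × Ti = 0.4333 L/s × 1.18 s × 1000 mL/L = 511.29 mL.
R = (PIP − Pplat)/V̇ = (16 − 14) / 0.4333 = 2.0/0.4333 = 4.616 cmH2O·s/L.
C = Vt/(Pplat − PEEP) = 511.29 / (14 − 5) = 511.29/9.0 = 56.81 mL/cmH2O.
τ = R × C = 4.616 × 0.05681 L/cmH2O = 0.2622 s.
Fraction remaining at end-expiration = e^(−Te/τ) = e^(−0.52/0.2622) = 0.1376 → 13.76%.

13.8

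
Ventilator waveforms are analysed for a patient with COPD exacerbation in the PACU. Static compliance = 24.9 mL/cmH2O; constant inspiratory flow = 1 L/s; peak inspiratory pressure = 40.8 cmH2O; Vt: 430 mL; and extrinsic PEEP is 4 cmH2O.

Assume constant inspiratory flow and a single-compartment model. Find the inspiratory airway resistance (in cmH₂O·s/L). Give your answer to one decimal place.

19.5

Equation of motion (constant flow): PIP = Vt/C + R·V̇ + PEEP.
R·V̇ = PIP − Vt/C − PEEP = 40.8 − 430/24.9 − 4 = 40.8 − 17.269 − 4 = 19.531 cmH2O.
R = 19.531 / 1 = 19.531 cmH2O·s/L.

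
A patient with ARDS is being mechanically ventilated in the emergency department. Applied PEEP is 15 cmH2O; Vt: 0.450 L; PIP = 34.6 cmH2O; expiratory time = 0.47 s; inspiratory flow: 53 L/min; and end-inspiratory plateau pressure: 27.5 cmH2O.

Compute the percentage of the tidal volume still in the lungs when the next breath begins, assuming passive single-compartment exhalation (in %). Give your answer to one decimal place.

Flow: 53 L/min ÷ 60 = 0.8833 L/s.
R = (PIP − Pplat)/V̇ = (34.6 − 27.5) / 0.8833 = 7.1/0.8833 = 8.038 cmH2O·s/L.
C = Vt/(Pplat − PEEP) = 450.0 / (27.5 − 15) = 450.0/12.5 = 36.0 mL/cmH2O.
τ = R × C = 8.038 × 0.036 L/cmH2O = 0.2894 s.
Fraction remaining at end-expiration = e^(−Te/τ) = e^(−0.47/0.2894) = 0.1971 → 19.71%.

19.7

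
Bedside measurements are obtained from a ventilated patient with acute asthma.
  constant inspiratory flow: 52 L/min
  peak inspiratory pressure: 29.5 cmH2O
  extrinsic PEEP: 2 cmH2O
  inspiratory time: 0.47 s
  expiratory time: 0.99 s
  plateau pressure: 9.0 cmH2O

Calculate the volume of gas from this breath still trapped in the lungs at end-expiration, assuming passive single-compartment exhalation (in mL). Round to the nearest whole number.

198

Flow: 52 L/min ÷ 60 = 0.8667 L/s.
Vt = flow × Ti = 0.8667 L/s × 0.47 s × 1000 mL/L = 407.35 mL.
R = (PIP − Pplat)/V̇ = (29.5 − 9.0) / 0.8667 = 20.5/0.8667 = 23.653 cmH2O·s/L.
C = Vt/(Pplat − PEEP) = 407.35 / (9.0 − 2) = 407.35/7.0 = 58.193 mL/cmH2O.
τ = R × C = 23.653 × 0.05819 L/cmH2O = 1.376 s.
Fraction remaining = e^(−Te/τ) = e^(−0.99/1.376) = 0.487.
Trapped volume = 407.35 × 0.487 = 198.38 mL.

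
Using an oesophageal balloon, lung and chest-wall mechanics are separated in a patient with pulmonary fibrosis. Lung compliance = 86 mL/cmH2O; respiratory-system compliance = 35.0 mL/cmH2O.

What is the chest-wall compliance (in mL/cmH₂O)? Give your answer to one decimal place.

1/Ccw = 1/Crs − 1/CL.
1/Ccw = 1/35.0 − 1/86 = 0.01694.
Ccw = 59.032 mL/cmH2O.

59.0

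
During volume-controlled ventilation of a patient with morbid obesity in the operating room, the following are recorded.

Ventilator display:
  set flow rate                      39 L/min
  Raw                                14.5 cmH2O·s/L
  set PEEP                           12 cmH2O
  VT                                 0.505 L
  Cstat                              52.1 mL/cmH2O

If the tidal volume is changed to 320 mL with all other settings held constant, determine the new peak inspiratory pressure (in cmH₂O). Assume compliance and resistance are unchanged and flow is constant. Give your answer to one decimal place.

Flow: 39 L/min ÷ 60 = 0.65 L/s.
PIP = Vt/C + R·V̇ + PEEP (constant-flow equation of motion).
Only the elastic term changes: ΔPIP = ΔVt / C = (320 − 505) / 52.1 = -3.551 cmH2O.
Original PIP = 505/52.1 + 14.5×0.65 + 12 = 31.118 cmH2O; new PIP = 31.118 + (-3.551) = 27.567 cmH2O.

27.6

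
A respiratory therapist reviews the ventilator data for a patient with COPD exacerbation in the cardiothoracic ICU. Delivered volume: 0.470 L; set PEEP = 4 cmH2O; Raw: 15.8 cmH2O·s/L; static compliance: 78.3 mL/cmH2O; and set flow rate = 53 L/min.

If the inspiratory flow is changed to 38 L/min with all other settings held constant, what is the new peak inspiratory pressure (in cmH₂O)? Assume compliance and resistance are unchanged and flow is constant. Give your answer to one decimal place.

Flow: 53 L/min ÷ 60 = 0.8833 L/s.
New flow: 38 L/min ÷ 60 = 0.6333 L/s.
PIP = Vt/C + R·V̇ + PEEP (constant-flow equation of motion).
Only the resistive term changes: ΔPIP = R × ΔV̇ = 15.8 × (0.6333 − 0.8833) = 15.8 × -0.25 = -3.95 cmH2O.
Original PIP = 470/78.3 + 15.8×0.8833 + 4 = 23.959 cmH2O; new PIP = 23.959 + (-3.95) = 20.009 cmH2O.

20.0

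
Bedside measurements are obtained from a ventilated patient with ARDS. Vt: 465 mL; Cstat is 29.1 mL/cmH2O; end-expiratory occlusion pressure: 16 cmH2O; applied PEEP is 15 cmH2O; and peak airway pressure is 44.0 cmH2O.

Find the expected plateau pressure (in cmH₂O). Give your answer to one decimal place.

End-expiratory occlusion gives total PEEP = 16 cmH2O (intrinsic PEEP = 16 − 15 = 1). Use total PEEP for the elastic gradient.
Pplat = PEEPtotal + Vt / Cstat = 16 + 465 / 29.1 = 16 + 15.979 = 31.979 cmH2O.

32.0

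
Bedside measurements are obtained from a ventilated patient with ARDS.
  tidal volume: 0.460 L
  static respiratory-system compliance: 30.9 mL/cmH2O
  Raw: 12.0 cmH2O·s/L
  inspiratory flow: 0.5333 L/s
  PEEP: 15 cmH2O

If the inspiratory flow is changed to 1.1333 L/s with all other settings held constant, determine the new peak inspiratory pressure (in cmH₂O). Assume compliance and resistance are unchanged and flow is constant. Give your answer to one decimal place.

PIP = Vt/C + R·V̇ + PEEP (constant-flow equation of motion).
Only the resistive term changes: ΔPIP = R × ΔV̇ = 12.0 × (1.1333 − 0.5333) = 12.0 × 0.6 = 7.2 cmH2O.
Original PIP = 460/30.9 + 12.0×0.5333 + 15 = 36.286 cmH2O; new PIP = 36.286 + (7.2) = 43.486 cmH2O.

43.5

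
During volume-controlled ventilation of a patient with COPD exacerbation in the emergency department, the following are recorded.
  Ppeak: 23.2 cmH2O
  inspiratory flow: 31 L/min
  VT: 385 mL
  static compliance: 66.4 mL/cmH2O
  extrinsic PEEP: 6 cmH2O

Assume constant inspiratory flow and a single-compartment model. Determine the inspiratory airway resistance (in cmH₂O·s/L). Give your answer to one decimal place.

22.1

Flow: 31 L/min ÷ 60 = 0.5167 L/s.
Equation of motion (constant flow): PIP = Vt/C + R·V̇ + PEEP.
R·V̇ = PIP − Vt/C − PEEP = 23.2 − 385/66.4 − 6 = 23.2 − 5.798 − 6 = 11.402 cmH2O.
R = 11.402 / 0.5167 = 22.067 cmH2O·s/L.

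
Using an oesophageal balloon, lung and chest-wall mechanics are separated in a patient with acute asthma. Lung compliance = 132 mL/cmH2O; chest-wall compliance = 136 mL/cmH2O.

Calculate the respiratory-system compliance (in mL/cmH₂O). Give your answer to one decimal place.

67.0

Lung and chest wall are elastances in series: 1/Crs = 1/CL + 1/Ccw.
1/Crs = 1/132 + 1/136 = 0.01493.
Crs = 66.979 mL/cmH2O.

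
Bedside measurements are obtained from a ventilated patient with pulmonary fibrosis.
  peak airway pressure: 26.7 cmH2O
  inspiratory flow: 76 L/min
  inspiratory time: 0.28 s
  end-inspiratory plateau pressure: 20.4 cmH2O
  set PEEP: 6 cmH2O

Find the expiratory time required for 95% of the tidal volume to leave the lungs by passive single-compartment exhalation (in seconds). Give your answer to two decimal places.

Flow: 76 L/min ÷ 60 = 1.2667 L/s.
Vt = flow × Ti = 1.2667 L/s × 0.28 s × 1000 mL/L = 354.68 mL.
R = (PIP − Pplat)/V̇ = (26.7 − 20.4) / 1.2667 = 6.3/1.2667 = 4.974 cmH2O·s/L.
C = Vt/(Pplat − PEEP) = 354.68 / (20.4 − 6) = 354.68/14.4 = 24.631 mL/cmH2O.
τ = R × C = 4.974 × 0.02463 L/cmH2O = 0.1225 s.
t = −τ·ln(1 − 0.95) = −0.1225·ln(0.05) = 0.367 s.

0.37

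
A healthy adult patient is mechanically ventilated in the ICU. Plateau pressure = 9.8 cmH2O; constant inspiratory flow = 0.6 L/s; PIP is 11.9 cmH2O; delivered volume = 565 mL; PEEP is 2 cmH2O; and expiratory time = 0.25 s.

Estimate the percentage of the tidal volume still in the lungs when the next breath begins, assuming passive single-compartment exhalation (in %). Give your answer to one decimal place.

37.3

R = (PIP − Pplat)/V̇ = (11.9 − 9.8) / 0.6 = 2.1/0.6 = 3.5 cmH2O·s/L.
C = Vt/(Pplat − PEEP) = 565.0 / (9.8 − 2) = 565.0/7.8 = 72.436 mL/cmH2O.
τ = R × C = 3.5 × 0.07244 L/cmH2O = 0.2535 s.
Fraction remaining at end-expiration = e^(−Te/τ) = e^(−0.25/0.2535) = 0.373 → 37.3%.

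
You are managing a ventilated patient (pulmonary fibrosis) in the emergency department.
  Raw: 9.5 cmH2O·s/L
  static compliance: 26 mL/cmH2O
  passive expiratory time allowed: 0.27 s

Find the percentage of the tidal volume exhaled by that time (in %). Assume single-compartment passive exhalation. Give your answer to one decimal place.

τ = R × C = 9.5 × 26 mL/cmH2O = 9.5 × 0.026 L/cmH2O = 0.247 s.
Passive exhalation: V(t)/V₀ = e^(−t/τ) = e^(−0.27/0.247) = 0.3352.
Fraction exhaled = 1 − 0.3352 = 0.6648 → 66.48%.

66.5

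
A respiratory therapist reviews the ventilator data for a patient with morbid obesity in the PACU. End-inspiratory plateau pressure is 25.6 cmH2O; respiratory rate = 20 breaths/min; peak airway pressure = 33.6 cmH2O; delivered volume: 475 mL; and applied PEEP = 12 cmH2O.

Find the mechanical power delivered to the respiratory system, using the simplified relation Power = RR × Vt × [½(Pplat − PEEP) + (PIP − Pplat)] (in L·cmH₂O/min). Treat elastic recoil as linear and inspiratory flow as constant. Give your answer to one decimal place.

Per-breath work = Vt × [½(Pplat−PEEP) + (PIP−Pplat)] = 0.475 × [0.5×13.6 + 8.0] = 0.475 × 14.8 = 7.03 L·cmH2O.
Power = 20 × 7.03 = 140.6 L·cmH2O/min.

140.6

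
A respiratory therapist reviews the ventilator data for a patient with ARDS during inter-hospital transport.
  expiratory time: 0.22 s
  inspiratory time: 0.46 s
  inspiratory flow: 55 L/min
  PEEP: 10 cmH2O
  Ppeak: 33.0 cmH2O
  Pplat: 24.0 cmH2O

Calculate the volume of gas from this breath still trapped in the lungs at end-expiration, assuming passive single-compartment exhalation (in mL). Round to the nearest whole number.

200

Flow: 55 L/min ÷ 60 = 0.9167 L/s.
Vt = flow × Ti = 0.9167 L/s × 0.46 s × 1000 mL/L = 421.68 mL.
R = (PIP − Pplat)/V̇ = (33.0 − 24.0) / 0.9167 = 9.0/0.9167 = 9.818 cmH2O·s/L.
C = Vt/(Pplat − PEEP) = 421.68 / (24.0 − 10) = 421.68/14.0 = 30.12 mL/cmH2O.
τ = R × C = 9.818 × 0.03012 L/cmH2O = 0.2957 s.
Fraction remaining = e^(−Te/τ) = e^(−0.22/0.2957) = 0.4752.
Trapped volume = 421.68 × 0.4752 = 200.38 mL.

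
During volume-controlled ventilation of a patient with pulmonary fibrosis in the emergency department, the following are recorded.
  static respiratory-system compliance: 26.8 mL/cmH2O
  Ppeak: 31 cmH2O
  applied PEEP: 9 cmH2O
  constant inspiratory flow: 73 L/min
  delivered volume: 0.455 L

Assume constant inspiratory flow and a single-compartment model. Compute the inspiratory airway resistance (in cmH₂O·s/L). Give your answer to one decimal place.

Flow: 73 L/min ÷ 60 = 1.2167 L/s.
Equation of motion (constant flow): PIP = Vt/C + R·V̇ + PEEP.
R·V̇ = PIP − Vt/C − PEEP = 31 − 455/26.8 − 9 = 31 − 16.978 − 9 = 5.022 cmH2O.
R = 5.022 / 1.2167 = 4.128 cmH2O·s/L.

4.1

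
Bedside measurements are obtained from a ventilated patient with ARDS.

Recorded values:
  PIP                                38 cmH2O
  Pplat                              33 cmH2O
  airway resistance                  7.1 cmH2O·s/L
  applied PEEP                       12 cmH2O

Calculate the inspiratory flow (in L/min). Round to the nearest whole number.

flow = (PIP − Pplat) / Raw = (38 − 33) / 7.1 = 0.7042 L/s × 60 = 42.252 L/min.

42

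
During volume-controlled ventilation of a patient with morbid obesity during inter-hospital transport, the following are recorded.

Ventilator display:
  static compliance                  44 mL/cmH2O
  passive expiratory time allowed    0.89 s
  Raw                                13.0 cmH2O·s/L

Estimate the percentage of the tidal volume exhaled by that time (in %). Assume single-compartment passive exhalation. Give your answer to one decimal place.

78.9

τ = R × C = 13.0 × 44 mL/cmH2O = 13.0 × 0.044 L/cmH2O = 0.572 s.
Passive exhalation: V(t)/V₀ = e^(−t/τ) = e^(−0.89/0.572) = 0.211.
Fraction exhaled = 1 − 0.211 = 0.789 → 78.9%.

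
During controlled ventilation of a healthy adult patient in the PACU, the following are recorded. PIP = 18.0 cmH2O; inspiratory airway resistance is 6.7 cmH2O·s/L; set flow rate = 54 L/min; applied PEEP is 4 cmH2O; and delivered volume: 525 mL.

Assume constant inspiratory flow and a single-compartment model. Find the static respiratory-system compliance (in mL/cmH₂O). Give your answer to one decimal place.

Flow: 54 L/min ÷ 60 = 0.9 L/s.
Equation of motion (constant flow): PIP = Vt/C + R·V̇ + PEEP.
Vt/C = PIP − R·V̇ − PEEP = 18.0 − 6.7×0.9 − 4 = 18.0 − 6.03 − 4 = 7.97 cmH2O.
C = Vt / 7.97 = 525 / 7.97 = 65.872 mL/cmH2O.

65.9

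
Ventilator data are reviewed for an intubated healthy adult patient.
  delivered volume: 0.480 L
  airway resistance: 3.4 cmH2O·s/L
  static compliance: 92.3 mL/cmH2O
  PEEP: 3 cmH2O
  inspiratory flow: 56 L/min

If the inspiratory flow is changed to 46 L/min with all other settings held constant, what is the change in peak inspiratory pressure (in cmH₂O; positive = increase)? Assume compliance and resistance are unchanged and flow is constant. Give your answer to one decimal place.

-0.6

Flow: 56 L/min ÷ 60 = 0.9333 L/s.
New flow: 46 L/min ÷ 60 = 0.7667 L/s.
PIP = Vt/C + R·V̇ + PEEP (constant-flow equation of motion).
Only the resistive term changes: ΔPIP = R × ΔV̇ = 3.4 × (0.7667 − 0.9333) = 3.4 × -0.1666 = -0.5664 cmH2O.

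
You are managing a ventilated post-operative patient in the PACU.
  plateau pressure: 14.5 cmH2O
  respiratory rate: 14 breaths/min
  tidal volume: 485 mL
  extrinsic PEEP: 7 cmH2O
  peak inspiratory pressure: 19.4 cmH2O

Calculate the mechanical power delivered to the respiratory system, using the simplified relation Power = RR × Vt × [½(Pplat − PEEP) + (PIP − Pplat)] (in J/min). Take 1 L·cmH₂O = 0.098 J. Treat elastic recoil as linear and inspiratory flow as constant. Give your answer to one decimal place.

Per-breath work = Vt × [½(Pplat−PEEP) + (PIP−Pplat)] = 0.485 × [0.5×7.5 + 4.9] = 0.485 × 8.65 = 4.195 L·cmH2O.
Power = 14 × 4.195 = 58.73 L·cmH2O/min.
× 0.098 J/(L·cmH2O) → 5.756 J/min.

5.8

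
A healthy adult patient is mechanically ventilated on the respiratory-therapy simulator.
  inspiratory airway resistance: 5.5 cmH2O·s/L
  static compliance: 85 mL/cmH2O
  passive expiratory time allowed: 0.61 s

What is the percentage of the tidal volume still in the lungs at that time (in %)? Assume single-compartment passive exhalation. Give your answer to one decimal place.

τ = R × C = 5.5 × 85 mL/cmH2O = 5.5 × 0.085 L/cmH2O = 0.4675 s.
Passive exhalation: V(t)/V₀ = e^(−t/τ) = e^(−0.61/0.4675) = 0.2712.
Fraction remaining = 0.2712 → 27.12%.

27.1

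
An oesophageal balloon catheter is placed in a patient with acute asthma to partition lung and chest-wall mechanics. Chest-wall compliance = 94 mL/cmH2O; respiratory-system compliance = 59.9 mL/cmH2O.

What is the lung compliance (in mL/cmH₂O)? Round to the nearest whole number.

1/CL = 1/Crs − 1/Ccw.
1/CL = 1/59.9 − 1/94 = 0.006056.
CL = 165.13 mL/cmH2O.

165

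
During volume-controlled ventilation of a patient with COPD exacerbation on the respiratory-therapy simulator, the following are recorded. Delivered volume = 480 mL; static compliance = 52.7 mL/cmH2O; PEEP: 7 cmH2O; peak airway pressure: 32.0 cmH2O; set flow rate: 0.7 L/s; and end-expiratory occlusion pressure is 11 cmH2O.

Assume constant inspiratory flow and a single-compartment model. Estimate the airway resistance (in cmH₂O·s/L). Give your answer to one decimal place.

Total PEEP = 11 cmH2O (set 7 + intrinsic 4); this is the baseline alveolar pressure.
Equation of motion (constant flow): PIP = Vt/C + R·V̇ + PEEP.
R·V̇ = PIP − Vt/C − PEEP = 32.0 − 480/52.7 − 11 = 32.0 − 9.108 − 11 = 11.892 cmH2O.
R = 11.892 / 0.7 = 16.989 cmH2O·s/L.

17.0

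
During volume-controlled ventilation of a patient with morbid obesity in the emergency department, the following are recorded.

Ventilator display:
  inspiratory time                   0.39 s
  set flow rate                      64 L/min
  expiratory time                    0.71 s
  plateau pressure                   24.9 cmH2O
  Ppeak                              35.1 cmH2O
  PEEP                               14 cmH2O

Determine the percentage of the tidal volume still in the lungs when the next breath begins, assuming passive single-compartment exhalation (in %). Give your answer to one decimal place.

14.3

Flow: 64 L/min ÷ 60 = 1.0667 L/s.
Vt = flow × Ti = 1.0667 L/s × 0.39 s × 1000 mL/L = 416.01 mL.
R = (PIP − Pplat)/V̇ = (35.1 − 24.9) / 1.0667 = 10.2/1.0667 = 9.562 cmH2O·s/L.
C = Vt/(Pplat − PEEP) = 416.01 / (24.9 − 14) = 416.01/10.9 = 38.166 mL/cmH2O.
τ = R × C = 9.562 × 0.03817 L/cmH2O = 0.365 s.
Fraction remaining at end-expiration = e^(−Te/τ) = e^(−0.71/0.365) = 0.143 → 14.3%.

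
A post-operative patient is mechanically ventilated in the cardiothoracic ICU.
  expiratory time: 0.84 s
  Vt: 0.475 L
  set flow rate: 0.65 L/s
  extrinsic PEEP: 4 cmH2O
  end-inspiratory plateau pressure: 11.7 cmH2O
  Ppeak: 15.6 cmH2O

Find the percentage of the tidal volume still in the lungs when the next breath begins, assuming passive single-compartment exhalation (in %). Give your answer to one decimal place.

10.3

R = (PIP − Pplat)/V̇ = (15.6 − 11.7) / 0.65 = 3.9/0.65 = 6.0 cmH2O·s/L.
C = Vt/(Pplat − PEEP) = 475.0 / (11.7 − 4) = 475.0/7.7 = 61.688 mL/cmH2O.
τ = R × C = 6.0 × 0.06169 L/cmH2O = 0.3701 s.
Fraction remaining at end-expiration = e^(−Te/τ) = e^(−0.84/0.3701) = 0.1033 → 10.33%.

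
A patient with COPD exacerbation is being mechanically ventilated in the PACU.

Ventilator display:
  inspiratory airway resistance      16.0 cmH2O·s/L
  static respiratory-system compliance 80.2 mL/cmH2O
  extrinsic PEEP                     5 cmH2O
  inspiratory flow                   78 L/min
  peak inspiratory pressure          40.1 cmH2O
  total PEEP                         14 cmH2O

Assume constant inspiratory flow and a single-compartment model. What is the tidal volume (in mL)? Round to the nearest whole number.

Flow: 78 L/min ÷ 60 = 1.3 L/s.
Total PEEP = 14 cmH2O (set 5 + intrinsic 9); this is the baseline alveolar pressure.
Equation of motion (constant flow): PIP = Vt/C + R·V̇ + PEEP.
Vt/C = PIP − R·V̇ − PEEP = 40.1 − 20.8 − 14 = 5.3 cmH2O.
Vt = C × 5.3 = 80.2 × 5.3 = 425.06 mL.

425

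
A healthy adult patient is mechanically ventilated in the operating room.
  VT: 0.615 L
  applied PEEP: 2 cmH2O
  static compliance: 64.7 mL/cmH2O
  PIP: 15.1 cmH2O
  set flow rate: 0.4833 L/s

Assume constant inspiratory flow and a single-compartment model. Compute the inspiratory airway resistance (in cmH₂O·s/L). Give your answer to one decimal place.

7.4

Equation of motion (constant flow): PIP = Vt/C + R·V̇ + PEEP.
R·V̇ = PIP − Vt/C − PEEP = 15.1 − 615/64.7 − 2 = 15.1 − 9.505 − 2 = 3.595 cmH2O.
R = 3.595 / 0.4833 = 7.438 cmH2O·s/L.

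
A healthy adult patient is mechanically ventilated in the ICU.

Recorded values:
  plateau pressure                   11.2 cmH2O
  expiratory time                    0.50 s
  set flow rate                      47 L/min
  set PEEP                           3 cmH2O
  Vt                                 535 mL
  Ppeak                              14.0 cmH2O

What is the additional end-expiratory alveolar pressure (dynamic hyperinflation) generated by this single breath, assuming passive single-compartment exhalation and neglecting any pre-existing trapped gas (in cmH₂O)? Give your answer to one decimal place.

1.0

Flow: 47 L/min ÷ 60 = 0.7833 L/s.
R = (PIP − Pplat)/V̇ = (14.0 − 11.2) / 0.7833 = 2.8/0.7833 = 3.575 cmH2O·s/L.
C = Vt/(Pplat − PEEP) = 535.0 / (11.2 − 3) = 535.0/8.2 = 65.244 mL/cmH2O.
τ = R × C = 3.575 × 0.06524 L/cmH2O = 0.2332 s.
Fraction remaining = e^(−Te/τ) = e^(−0.50/0.2332) = 0.1172; trapped volume = 535.0 × 0.1172 = 62.702 mL.
Additional alveolar pressure from trapping ≈ V_trapped / C = 62.702 / 65.244 = 0.961 cmH2O.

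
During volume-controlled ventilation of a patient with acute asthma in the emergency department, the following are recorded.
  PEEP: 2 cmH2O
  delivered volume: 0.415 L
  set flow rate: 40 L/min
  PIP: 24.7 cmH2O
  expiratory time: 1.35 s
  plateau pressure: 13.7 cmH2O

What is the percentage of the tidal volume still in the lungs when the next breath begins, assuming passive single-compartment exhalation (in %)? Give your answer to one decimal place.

Flow: 40 L/min ÷ 60 = 0.6667 L/s.
R = (PIP − Pplat)/V̇ = (24.7 − 13.7) / 0.6667 = 11.0/0.6667 = 16.499 cmH2O·s/L.
C = Vt/(Pplat − PEEP) = 415.0 / (13.7 − 2) = 415.0/11.7 = 35.47 mL/cmH2O.
τ = R × C = 16.499 × 0.03547 L/cmH2O = 0.5852 s.
Fraction remaining at end-expiration = e^(−Te/τ) = e^(−1.35/0.5852) = 0.09957 → 9.957%.

10.0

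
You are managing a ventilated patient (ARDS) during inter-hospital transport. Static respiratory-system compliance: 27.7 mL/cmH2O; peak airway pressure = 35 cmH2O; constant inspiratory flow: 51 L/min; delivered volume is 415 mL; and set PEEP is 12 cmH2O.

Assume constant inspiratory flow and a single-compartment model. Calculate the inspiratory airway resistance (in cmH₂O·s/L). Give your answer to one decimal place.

Flow: 51 L/min ÷ 60 = 0.85 L/s.
Equation of motion (constant flow): PIP = Vt/C + R·V̇ + PEEP.
R·V̇ = PIP − Vt/C − PEEP = 35 − 415/27.7 − 12 = 35 − 14.982 − 12 = 8.018 cmH2O.
R = 8.018 / 0.85 = 9.433 cmH2O·s/L.

9.4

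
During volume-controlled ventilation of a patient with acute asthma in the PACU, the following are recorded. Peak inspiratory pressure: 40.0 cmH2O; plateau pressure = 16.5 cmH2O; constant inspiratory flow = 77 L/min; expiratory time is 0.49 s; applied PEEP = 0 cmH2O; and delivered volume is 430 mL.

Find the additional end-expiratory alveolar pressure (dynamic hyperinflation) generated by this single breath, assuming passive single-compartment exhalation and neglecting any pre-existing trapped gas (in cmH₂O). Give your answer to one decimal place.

Flow: 77 L/min ÷ 60 = 1.2833 L/s.
R = (PIP − Pplat)/V̇ = (40.0 − 16.5) / 1.2833 = 23.5/1.2833 = 18.312 cmH2O·s/L.
C = Vt/(Pplat − PEEP) = 430.0 / (16.5 − 0) = 430.0/16.5 = 26.061 mL/cmH2O.
τ = R × C = 18.312 × 0.02606 L/cmH2O = 0.4772 s.
Fraction remaining = e^(−Te/τ) = e^(−0.49/0.4772) = 0.3581; trapped volume = 430.0 × 0.3581 = 153.98 mL.
Additional alveolar pressure from trapping ≈ V_trapped / C = 153.98 / 26.061 = 5.908 cmH2O.

5.9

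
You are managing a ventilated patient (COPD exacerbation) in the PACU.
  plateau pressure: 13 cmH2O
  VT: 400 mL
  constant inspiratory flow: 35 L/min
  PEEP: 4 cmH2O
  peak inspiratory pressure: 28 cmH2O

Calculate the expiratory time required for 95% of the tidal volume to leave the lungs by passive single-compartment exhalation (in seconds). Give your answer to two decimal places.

3.42

Flow: 35 L/min ÷ 60 = 0.5833 L/s.
R = (PIP − Pplat)/V̇ = (28 − 13) / 0.5833 = 15.0/0.5833 = 25.716 cmH2O·s/L.
C = Vt/(Pplat − PEEP) = 400.0 / (13 − 4) = 400.0/9.0 = 44.444 mL/cmH2O.
τ = R × C = 25.716 × 0.04444 L/cmH2O = 1.143 s.
t = −τ·ln(1 − 0.95) = −1.143·ln(0.05) = 3.424 s.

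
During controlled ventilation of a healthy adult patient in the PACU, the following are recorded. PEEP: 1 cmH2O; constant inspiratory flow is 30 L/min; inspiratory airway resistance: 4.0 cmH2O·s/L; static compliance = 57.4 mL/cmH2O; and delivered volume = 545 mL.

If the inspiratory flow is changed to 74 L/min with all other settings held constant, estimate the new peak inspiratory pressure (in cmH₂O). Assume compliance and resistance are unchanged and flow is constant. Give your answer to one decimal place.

15.4

Flow: 30 L/min ÷ 60 = 0.5 L/s.
New flow: 74 L/min ÷ 60 = 1.2333 L/s.
PIP = Vt/C + R·V̇ + PEEP (constant-flow equation of motion).
Only the resistive term changes: ΔPIP = R × ΔV̇ = 4.0 × (1.2333 − 0.5) = 4.0 × 0.7333 = 2.933 cmH2O.
Original PIP = 545/57.4 + 4.0×0.5 + 1 = 12.495 cmH2O; new PIP = 12.495 + (2.933) = 15.428 cmH2O.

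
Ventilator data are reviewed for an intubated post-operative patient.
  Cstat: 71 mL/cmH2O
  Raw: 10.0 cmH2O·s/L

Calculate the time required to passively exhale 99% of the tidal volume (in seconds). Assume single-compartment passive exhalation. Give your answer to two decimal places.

τ = R × C = 10.0 × 71 mL/cmH2O = 10.0 × 0.071 L/cmH2O = 0.71 s.
Exhaled fraction f = 1 − e^(−t/τ) → t = −τ·ln(1 − f) = −0.71·ln(0.01) = 3.27 s.

3.27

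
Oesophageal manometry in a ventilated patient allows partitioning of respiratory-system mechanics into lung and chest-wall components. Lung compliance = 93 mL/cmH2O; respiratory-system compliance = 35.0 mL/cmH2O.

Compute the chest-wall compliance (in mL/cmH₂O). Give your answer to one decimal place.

56.1

1/Ccw = 1/Crs − 1/CL.
1/Ccw = 1/35.0 − 1/93 = 0.01782.
Ccw = 56.117 mL/cmH2O.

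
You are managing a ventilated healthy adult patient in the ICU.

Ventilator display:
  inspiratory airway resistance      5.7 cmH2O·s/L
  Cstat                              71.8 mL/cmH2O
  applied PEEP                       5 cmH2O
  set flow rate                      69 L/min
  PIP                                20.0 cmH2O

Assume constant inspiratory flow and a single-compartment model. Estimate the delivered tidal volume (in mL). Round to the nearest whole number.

606

Flow: 69 L/min ÷ 60 = 1.15 L/s.
Equation of motion (constant flow): PIP = Vt/C + R·V̇ + PEEP.
Vt/C = PIP − R·V̇ − PEEP = 20.0 − 6.555 − 5 = 8.445 cmH2O.
Vt = C × 8.445 = 71.8 × 8.445 = 606.35 mL.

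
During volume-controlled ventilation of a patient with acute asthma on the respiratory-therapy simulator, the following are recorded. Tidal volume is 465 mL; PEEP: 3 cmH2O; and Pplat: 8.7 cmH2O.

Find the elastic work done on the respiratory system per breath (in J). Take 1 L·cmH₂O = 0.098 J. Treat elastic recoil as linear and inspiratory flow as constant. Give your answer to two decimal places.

Elastic work ≈ ½ × (Pplat − PEEP) × Vt = 0.5 × (8.7 − 3) × 0.465 L = 0.5 × 5.7 × 0.465 = 1.325 L·cmH2O.
× 0.098 J/(L·cmH2O) → 0.1299 J.

0.13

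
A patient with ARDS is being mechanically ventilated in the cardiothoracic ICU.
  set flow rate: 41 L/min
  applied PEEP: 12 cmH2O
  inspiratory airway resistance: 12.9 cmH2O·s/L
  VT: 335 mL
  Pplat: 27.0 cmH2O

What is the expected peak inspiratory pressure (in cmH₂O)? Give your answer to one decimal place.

Flow: 41 L/min ÷ 60 = 0.6833 L/s.
PIP = Pplat + Raw × flow = 27.0 + 12.9 × 0.6833 = 27.0 + 8.815 = 35.815 cmH2O.

35.8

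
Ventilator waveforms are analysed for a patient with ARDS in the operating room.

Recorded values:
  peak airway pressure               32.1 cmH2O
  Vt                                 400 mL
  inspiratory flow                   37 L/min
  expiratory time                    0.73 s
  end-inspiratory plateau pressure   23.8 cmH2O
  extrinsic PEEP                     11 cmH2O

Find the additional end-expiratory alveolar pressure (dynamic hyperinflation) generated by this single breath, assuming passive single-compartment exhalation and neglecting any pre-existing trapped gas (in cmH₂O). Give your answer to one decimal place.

Flow: 37 L/min ÷ 60 = 0.6167 L/s.
R = (PIP − Pplat)/V̇ = (32.1 − 23.8) / 0.6167 = 8.3/0.6167 = 13.459 cmH2O·s/L.
C = Vt/(Pplat − PEEP) = 400.0 / (23.8 − 11) = 400.0/12.8 = 31.25 mL/cmH2O.
τ = R × C = 13.459 × 0.03125 L/cmH2O = 0.4206 s.
Fraction remaining = e^(−Te/τ) = e^(−0.73/0.4206) = 0.1763; trapped volume = 400.0 × 0.1763 = 70.52 mL.
Additional alveolar pressure from trapping ≈ V_trapped / C = 70.52 / 31.25 = 2.257 cmH2O.

2.3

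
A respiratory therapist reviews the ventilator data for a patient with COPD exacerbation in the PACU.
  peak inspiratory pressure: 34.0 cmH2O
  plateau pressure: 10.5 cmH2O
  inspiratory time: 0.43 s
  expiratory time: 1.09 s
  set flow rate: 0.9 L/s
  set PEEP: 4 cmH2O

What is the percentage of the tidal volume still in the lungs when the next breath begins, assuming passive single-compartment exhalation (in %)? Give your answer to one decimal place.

Vt = flow × Ti = 0.9 L/s × 0.43 s × 1000 mL/L = 387.0 mL.
R = (PIP − Pplat)/V̇ = (34.0 − 10.5) / 0.9 = 23.5/0.9 = 26.111 cmH2O·s/L.
C = Vt/(Pplat − PEEP) = 387.0 / (10.5 − 4) = 387.0/6.5 = 59.538 mL/cmH2O.
τ = R × C = 26.111 × 0.05954 L/cmH2O = 1.555 s.
Fraction remaining at end-expiration = e^(−Te/τ) = e^(−1.09/1.555) = 0.4961 → 49.61%.

49.6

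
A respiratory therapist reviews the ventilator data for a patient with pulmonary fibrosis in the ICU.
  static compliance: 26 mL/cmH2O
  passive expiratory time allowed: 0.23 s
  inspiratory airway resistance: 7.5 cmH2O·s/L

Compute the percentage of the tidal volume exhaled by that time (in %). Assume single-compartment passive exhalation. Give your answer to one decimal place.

τ = R × C = 7.5 × 26 mL/cmH2O = 7.5 × 0.026 L/cmH2O = 0.195 s.
Passive exhalation: V(t)/V₀ = e^(−t/τ) = e^(−0.23/0.195) = 0.3074.
Fraction exhaled = 1 − 0.3074 = 0.6926 → 69.26%.

69.3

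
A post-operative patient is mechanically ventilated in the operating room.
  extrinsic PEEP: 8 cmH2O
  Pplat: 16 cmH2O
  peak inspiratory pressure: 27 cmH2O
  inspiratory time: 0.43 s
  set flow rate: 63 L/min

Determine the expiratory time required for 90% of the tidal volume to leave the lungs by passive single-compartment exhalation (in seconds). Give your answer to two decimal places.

1.36

Flow: 63 L/min ÷ 60 = 1.05 L/s.
Vt = flow × Ti = 1.05 L/s × 0.43 s × 1000 mL/L = 451.5 mL.
R = (PIP − Pplat)/V̇ = (27 − 16) / 1.05 = 11.0/1.05 = 10.476 cmH2O·s/L.
C = Vt/(Pplat − PEEP) = 451.5 / (16 − 8) = 451.5/8.0 = 56.438 mL/cmH2O.
τ = R × C = 10.476 × 0.05644 L/cmH2O = 0.5913 s.
t = −τ·ln(1 − 0.90) = −0.5913·ln(0.1) = 1.362 s.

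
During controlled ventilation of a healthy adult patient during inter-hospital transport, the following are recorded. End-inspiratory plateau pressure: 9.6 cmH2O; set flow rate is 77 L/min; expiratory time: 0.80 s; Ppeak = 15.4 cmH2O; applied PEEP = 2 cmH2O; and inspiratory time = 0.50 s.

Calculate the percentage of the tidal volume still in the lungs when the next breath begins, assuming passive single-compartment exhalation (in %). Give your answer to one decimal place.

12.3

Flow: 77 L/min ÷ 60 = 1.2833 L/s.
Vt = flow × Ti = 1.2833 L/s × 0.50 s × 1000 mL/L = 641.65 mL.
R = (PIP − Pplat)/V̇ = (15.4 − 9.6) / 1.2833 = 5.8/1.2833 = 4.52 cmH2O·s/L.
C = Vt/(Pplat − PEEP) = 641.65 / (9.6 − 2) = 641.65/7.6 = 84.428 mL/cmH2O.
τ = R × C = 4.52 × 0.08443 L/cmH2O = 0.3816 s.
Fraction remaining at end-expiration = e^(−Te/τ) = e^(−0.80/0.3816) = 0.1229 → 12.29%.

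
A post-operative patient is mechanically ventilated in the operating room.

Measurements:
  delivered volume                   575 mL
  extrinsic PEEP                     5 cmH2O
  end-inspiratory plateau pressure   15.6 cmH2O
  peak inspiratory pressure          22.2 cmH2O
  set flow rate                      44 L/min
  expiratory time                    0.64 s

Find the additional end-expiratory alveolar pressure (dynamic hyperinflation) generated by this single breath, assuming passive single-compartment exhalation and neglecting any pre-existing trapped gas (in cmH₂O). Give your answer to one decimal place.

2.9

Flow: 44 L/min ÷ 60 = 0.7333 L/s.
R = (PIP − Pplat)/V̇ = (22.2 − 15.6) / 0.7333 = 6.6/0.7333 = 9.0 cmH2O·s/L.
C = Vt/(Pplat − PEEP) = 575.0 / (15.6 − 5) = 575.0/10.6 = 54.245 mL/cmH2O.
τ = R × C = 9.0 × 0.05425 L/cmH2O = 0.4883 s.
Fraction remaining = e^(−Te/τ) = e^(−0.64/0.4883) = 0.2696; trapped volume = 575.0 × 0.2696 = 155.02 mL.
Additional alveolar pressure from trapping ≈ V_trapped / C = 155.02 / 54.245 = 2.858 cmH2O.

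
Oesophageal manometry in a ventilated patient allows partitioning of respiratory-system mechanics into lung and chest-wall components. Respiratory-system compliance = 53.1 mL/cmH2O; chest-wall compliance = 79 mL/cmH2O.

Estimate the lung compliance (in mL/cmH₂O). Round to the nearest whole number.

162

1/CL = 1/Crs − 1/Ccw.
1/CL = 1/53.1 − 1/79 = 0.006174.
CL = 161.97 mL/cmH2O.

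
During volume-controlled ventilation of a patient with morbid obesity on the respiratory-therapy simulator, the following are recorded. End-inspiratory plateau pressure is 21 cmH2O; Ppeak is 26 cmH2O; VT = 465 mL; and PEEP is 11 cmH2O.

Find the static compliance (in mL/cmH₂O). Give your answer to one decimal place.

Cstat = Vt / (Pplat − PEEP) = 465 / (21 − 11) = 465 / 10.0 = 46.5 mL/cmH2O.

46.5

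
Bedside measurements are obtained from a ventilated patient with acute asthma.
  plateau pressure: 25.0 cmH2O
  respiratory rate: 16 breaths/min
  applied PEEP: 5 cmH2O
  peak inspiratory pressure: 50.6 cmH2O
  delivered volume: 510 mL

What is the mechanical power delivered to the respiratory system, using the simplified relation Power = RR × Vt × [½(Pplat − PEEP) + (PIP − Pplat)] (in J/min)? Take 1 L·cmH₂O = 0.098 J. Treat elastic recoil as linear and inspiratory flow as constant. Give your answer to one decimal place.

Per-breath work = Vt × [½(Pplat−PEEP) + (PIP−Pplat)] = 0.510 × [0.5×20.0 + 25.6] = 0.510 × 35.6 = 18.156 L·cmH2O.
Power = 16 × 18.156 = 290.5 L·cmH2O/min.
× 0.098 J/(L·cmH2O) → 28.469 J/min.

28.5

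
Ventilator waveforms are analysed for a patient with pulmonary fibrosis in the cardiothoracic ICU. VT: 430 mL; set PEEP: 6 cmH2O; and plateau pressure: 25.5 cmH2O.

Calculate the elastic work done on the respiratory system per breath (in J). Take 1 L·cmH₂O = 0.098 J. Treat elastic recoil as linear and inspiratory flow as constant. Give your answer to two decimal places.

0.41

Elastic work ≈ ½ × (Pplat − PEEP) × Vt = 0.5 × (25.5 − 6) × 0.430 L = 0.5 × 19.5 × 0.430 = 4.193 L·cmH2O.
× 0.098 J/(L·cmH2O) → 0.4109 J.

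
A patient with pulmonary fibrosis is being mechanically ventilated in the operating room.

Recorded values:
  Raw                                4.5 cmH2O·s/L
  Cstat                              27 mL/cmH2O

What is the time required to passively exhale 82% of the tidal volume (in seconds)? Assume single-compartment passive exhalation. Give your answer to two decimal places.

τ = R × C = 4.5 × 27 mL/cmH2O = 4.5 × 0.027 L/cmH2O = 0.1215 s.
Exhaled fraction f = 1 − e^(−t/τ) → t = −τ·ln(1 − f) = −0.1215·ln(0.18) = 0.2083 s.

0.21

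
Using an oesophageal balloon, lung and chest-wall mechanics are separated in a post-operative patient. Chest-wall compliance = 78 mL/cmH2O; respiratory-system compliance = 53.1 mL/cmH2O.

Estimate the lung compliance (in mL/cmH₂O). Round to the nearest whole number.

1/CL = 1/Crs − 1/Ccw.
1/CL = 1/53.1 − 1/78 = 0.006012.
CL = 166.33 mL/cmH2O.

166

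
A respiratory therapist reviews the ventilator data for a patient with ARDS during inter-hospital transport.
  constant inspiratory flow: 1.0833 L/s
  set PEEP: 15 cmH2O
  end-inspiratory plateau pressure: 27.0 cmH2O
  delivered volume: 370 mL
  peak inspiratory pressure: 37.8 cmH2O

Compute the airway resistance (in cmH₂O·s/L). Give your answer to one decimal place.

10.0

Raw = (PIP − Pplat) / flow = (37.8 − 27.0) / 1.0833 = 10.8 / 1.0833 = 9.97 cmH2O·s/L.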